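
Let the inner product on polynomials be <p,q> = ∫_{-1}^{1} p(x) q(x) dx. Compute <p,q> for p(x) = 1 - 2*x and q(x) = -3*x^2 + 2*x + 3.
<p,q> = 4/3

Expand the product: p(x)·q(x) = 6*x^3 - 7*x^2 - 4*x + 3.
∫_{-1}^{1} of each monomial x^k gives [2/(k+1) if k even, 0 if k odd]. Integrating term-by-term (or equivalently evaluating the antiderivative F(x) = 3*x^4/2 - 7*x^3/3 - 2*x^2 + 3*x at the endpoints):
  F(1) − F(−1) = 1/6 − (-7/6) = 4/3.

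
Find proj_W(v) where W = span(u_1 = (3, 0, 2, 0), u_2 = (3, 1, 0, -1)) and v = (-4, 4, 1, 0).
proj_W(v) = (-78/31, -7/31, -38/31, 7/31)

Set up U = [u_1 | ... | u_2] ∈ R^(4×2). The projector onto W = col(U) is P = U (U^T U)^(-1) U^T.
Compute U^T U =
  [13, 9]
  [9, 11],
and U^T v = (-10, -8).
Solve U^T U · c = U^T v for the coefficients: c = (-19/31, -7/31). The projection is proj_W(v) = U c.
Check: (v - proj_W(v)) · u_1 = 0  (should be 0).
Check: (v - proj_W(v)) · u_2 = 0  (should be 0).
Result: proj_W(v) = (-78/31, -7/31, -38/31, 7/31).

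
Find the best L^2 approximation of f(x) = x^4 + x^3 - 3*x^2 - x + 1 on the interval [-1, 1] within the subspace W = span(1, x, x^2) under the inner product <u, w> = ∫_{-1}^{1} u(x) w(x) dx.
g(x) = -15*x^2/7 - 2*x/5 + 32/35

The best approximation g ∈ W is the orthogonal projection of f onto W. Writing g = a_0 + a_1 x + a_2 x^2, the coefficients solve the normal equations G · a = b where
  G_{ij} = <φ_i, φ_j> and b_i = <f, φ_i>, with φ_0 = 1, φ_1 = x, φ_2 = x^2.
G =
  [2, 0, 2/3]
  [0, 2/3, 0]
  [2/3, 0, 2/5],
b = (2/5, -4/15, -26/105).
Solving gives a_0 = 32/35, a_1 = -2/5, a_2 = -15/7, so
  g(x) = -15*x^2/7 - 2*x/5 + 32/35.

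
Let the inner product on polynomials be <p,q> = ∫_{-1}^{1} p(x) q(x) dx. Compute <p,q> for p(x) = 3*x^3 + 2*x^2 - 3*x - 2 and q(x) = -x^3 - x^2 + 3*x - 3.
<p,q> = 136/21

Expand the product: p(x)·q(x) = -3*x^6 - 5*x^5 + 10*x^4 + 2*x^3 - 13*x^2 + 3*x + 6.
∫_{-1}^{1} of each monomial x^k gives [2/(k+1) if k even, 0 if k odd]. Integrating term-by-term (or equivalently evaluating the antiderivative F(x) = -3*x^7/7 - 5*x^6/6 + 2*x^5 + x^4/2 - 13*x^3/3 + 3*x^2/2 + 6*x at the endpoints):
  F(1) − F(−1) = 185/42 − (-29/14) = 136/21.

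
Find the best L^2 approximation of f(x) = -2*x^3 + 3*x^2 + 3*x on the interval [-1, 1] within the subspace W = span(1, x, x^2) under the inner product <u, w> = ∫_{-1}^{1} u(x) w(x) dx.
g(x) = 3*x^2 + 9*x/5

The best approximation g ∈ W is the orthogonal projection of f onto W. Writing g = a_0 + a_1 x + a_2 x^2, the coefficients solve the normal equations G · a = b where
  G_{ij} = <φ_i, φ_j> and b_i = <f, φ_i>, with φ_0 = 1, φ_1 = x, φ_2 = x^2.
G =
  [2, 0, 2/3]
  [0, 2/3, 0]
  [2/3, 0, 2/5],
b = (2, 6/5, 6/5).
Solving gives a_0 = 0, a_1 = 9/5, a_2 = 3, so
  g(x) = 3*x^2 + 9*x/5.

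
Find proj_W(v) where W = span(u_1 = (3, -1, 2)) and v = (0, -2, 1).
proj_W(v) = (6/7, -2/7, 4/7)

Set up U = [u_1 | ... | u_1] ∈ R^(3×1). The projector onto W = col(U) is P = U (U^T U)^(-1) U^T.
Compute U^T U =
  [14],
and U^T v = (4).
Solve U^T U · c = U^T v for the coefficients: c = (2/7). The projection is proj_W(v) = U c.
Check: (v - proj_W(v)) · u_1 = 0  (should be 0).
Result: proj_W(v) = (6/7, -2/7, 4/7).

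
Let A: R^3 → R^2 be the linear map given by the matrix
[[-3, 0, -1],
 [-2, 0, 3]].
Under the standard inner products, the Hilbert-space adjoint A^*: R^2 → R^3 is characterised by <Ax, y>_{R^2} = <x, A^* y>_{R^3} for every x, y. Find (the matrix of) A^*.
A^* = A^T =
[[-3, -2],
 [0, 0],
 [-1, 3]]

For real matrices with standard dot products, the defining identity <Ax, y> = <x, A^* y> gives (Ax)^T y = x^T (A^*) y, i.e. x^T A^T y = x^T (A^*) y. Since this holds for all x, y, we must have A^* = A^T. Therefore
A^* =
[[-3, -2],
 [0, 0],
 [-1, 3]].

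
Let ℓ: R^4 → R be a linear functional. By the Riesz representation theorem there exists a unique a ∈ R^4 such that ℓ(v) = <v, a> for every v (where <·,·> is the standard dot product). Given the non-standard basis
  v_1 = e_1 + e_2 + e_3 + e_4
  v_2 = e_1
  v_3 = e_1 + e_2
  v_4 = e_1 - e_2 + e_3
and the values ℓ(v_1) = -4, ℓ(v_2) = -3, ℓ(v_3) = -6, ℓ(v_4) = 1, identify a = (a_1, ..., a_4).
a = (-3, -3, 1, 1)

Write a = (a_1, ..., a_4) in the standard basis. For each basis vector v_i, ℓ(v_i) = <v_i, a> is a linear equation in the a_j's. Collect the n equations into a matrix system V a = ℓ, where row i of V is v_i (expressed in the standard basis). Since V is invertible (lower-triangular with 1s on the diagonal, up to permutation), solve by back-substitution:
  V =
[[1, 1, 1, 1],
 [1, 0, 0, 0],
 [1, 1, 0, 0],
 [1, -1, 1, 0]]
  V a = (-4, -3, -6, 1)
Solving gives a = (-3, -3, 1, 1).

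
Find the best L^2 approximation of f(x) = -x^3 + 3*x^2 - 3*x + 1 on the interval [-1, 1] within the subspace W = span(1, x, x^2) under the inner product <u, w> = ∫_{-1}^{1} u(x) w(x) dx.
g(x) = 3*x^2 - 18*x/5 + 1

The best approximation g ∈ W is the orthogonal projection of f onto W. Writing g = a_0 + a_1 x + a_2 x^2, the coefficients solve the normal equations G · a = b where
  G_{ij} = <φ_i, φ_j> and b_i = <f, φ_i>, with φ_0 = 1, φ_1 = x, φ_2 = x^2.
G =
  [2, 0, 2/3]
  [0, 2/3, 0]
  [2/3, 0, 2/5],
b = (4, -12/5, 28/15).
Solving gives a_0 = 1, a_1 = -18/5, a_2 = 3, so
  g(x) = 3*x^2 - 18*x/5 + 1.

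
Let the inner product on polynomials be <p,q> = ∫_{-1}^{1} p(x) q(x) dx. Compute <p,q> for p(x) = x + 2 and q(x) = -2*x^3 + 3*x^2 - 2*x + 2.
<p,q> = 148/15

Expand the product: p(x)·q(x) = -2*x^4 - x^3 + 4*x^2 - 2*x + 4.
∫_{-1}^{1} of each monomial x^k gives [2/(k+1) if k even, 0 if k odd]. Integrating term-by-term (or equivalently evaluating the antiderivative F(x) = -2*x^5/5 - x^4/4 + 4*x^3/3 - x^2 + 4*x at the endpoints):
  F(1) − F(−1) = 221/60 − (-371/60) = 148/15.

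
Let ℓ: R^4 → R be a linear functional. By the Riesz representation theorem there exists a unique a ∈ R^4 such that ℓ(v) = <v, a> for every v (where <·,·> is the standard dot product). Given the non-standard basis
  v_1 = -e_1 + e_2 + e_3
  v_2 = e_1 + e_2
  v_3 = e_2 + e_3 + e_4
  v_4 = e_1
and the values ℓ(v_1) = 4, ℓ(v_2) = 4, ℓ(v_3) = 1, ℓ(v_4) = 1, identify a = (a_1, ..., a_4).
a = (1, 3, 2, -4)

Write a = (a_1, ..., a_4) in the standard basis. For each basis vector v_i, ℓ(v_i) = <v_i, a> is a linear equation in the a_j's. Collect the n equations into a matrix system V a = ℓ, where row i of V is v_i (expressed in the standard basis). Since V is invertible (lower-triangular with 1s on the diagonal, up to permutation), solve by back-substitution:
  V =
[[-1, 1, 1, 0],
 [1, 1, 0, 0],
 [0, 1, 1, 1],
 [1, 0, 0, 0]]
  V a = (4, 4, 1, 1)
Solving gives a = (1, 3, 2, -4).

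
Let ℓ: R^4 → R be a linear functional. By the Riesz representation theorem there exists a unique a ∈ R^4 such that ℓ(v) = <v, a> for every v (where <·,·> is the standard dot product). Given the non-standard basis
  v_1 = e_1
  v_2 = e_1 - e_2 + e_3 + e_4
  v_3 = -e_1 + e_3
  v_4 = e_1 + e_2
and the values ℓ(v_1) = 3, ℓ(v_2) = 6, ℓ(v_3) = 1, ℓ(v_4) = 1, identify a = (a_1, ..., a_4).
a = (3, -2, 4, -3)

Write a = (a_1, ..., a_4) in the standard basis. For each basis vector v_i, ℓ(v_i) = <v_i, a> is a linear equation in the a_j's. Collect the n equations into a matrix system V a = ℓ, where row i of V is v_i (expressed in the standard basis). Since V is invertible (lower-triangular with 1s on the diagonal, up to permutation), solve by back-substitution:
  V =
[[1, 0, 0, 0],
 [1, -1, 1, 1],
 [-1, 0, 1, 0],
 [1, 1, 0, 0]]
  V a = (3, 6, 1, 1)
Solving gives a = (3, -2, 4, -3).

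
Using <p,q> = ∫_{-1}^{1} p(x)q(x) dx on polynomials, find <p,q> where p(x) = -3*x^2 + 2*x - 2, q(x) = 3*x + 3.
<p,q> = -14

Expand the product: p(x)·q(x) = -9*x^3 - 3*x^2 - 6.
∫_{-1}^{1} of each monomial x^k gives [2/(k+1) if k even, 0 if k odd]. Integrating term-by-term (or equivalently evaluating the antiderivative F(x) = -9*x^4/4 - x^3 - 6*x at the endpoints):
  F(1) − F(−1) = -37/4 − (19/4) = -14.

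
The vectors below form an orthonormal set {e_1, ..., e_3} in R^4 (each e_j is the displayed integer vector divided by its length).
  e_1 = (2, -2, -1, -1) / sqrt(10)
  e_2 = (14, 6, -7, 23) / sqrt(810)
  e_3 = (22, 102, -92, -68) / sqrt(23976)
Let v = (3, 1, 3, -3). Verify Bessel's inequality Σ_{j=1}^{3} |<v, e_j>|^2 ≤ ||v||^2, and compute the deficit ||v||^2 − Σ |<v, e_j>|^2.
Σ |<v, e_j>|^2 = 154/37; ||v||^2 = 28; deficit = 882/37

Write each e_j = u_j / sqrt(<u_j, u_j>) where u_j is the displayed integer vector. Then <v, e_j> = <v, u_j> / sqrt(<u_j, u_j>), so |<v, e_j>|^2 = <v, u_j>^2 / <u_j, u_j>.
Coefficients: <v, e_1> = 4/sqrt(10), <v, e_2> = -42/sqrt(810), <v, e_3> = 96/sqrt(23976).
Square and sum: Σ |<v, e_j>|^2 = 154/37.
Compute ||v||^2 = v·v = 28.
Deficit = 28 − 154/37 = 882/37 ≥ 0, confirming Bessel's inequality. (The deficit equals ||v − Σ <v,e_j> e_j||^2, the squared distance from v to span{e_j}.)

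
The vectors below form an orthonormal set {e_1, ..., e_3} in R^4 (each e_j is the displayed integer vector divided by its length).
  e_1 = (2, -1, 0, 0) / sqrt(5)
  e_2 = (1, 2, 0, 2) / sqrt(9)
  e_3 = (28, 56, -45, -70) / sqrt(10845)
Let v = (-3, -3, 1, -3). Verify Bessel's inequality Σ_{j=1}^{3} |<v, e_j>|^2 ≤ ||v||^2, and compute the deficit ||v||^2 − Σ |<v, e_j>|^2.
Σ |<v, e_j>|^2 = 6627/241; ||v||^2 = 28; deficit = 121/241

Write each e_j = u_j / sqrt(<u_j, u_j>) where u_j is the displayed integer vector. Then <v, e_j> = <v, u_j> / sqrt(<u_j, u_j>), so |<v, e_j>|^2 = <v, u_j>^2 / <u_j, u_j>.
Coefficients: <v, e_1> = -3/sqrt(5), <v, e_2> = -15/sqrt(9), <v, e_3> = -87/sqrt(10845).
Square and sum: Σ |<v, e_j>|^2 = 6627/241.
Compute ||v||^2 = v·v = 28.
Deficit = 28 − 6627/241 = 121/241 ≥ 0, confirming Bessel's inequality. (The deficit equals ||v − Σ <v,e_j> e_j||^2, the squared distance from v to span{e_j}.)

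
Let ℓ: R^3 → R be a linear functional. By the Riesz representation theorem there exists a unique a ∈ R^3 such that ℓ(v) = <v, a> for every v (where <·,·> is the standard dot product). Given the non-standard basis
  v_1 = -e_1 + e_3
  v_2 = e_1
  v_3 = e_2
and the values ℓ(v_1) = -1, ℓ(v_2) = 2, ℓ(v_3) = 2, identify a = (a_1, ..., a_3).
a = (2, 2, 1)

Write a = (a_1, ..., a_3) in the standard basis. For each basis vector v_i, ℓ(v_i) = <v_i, a> is a linear equation in the a_j's. Collect the n equations into a matrix system V a = ℓ, where row i of V is v_i (expressed in the standard basis). Since V is invertible (lower-triangular with 1s on the diagonal, up to permutation), solve by back-substitution:
  V =
[[-1, 0, 1],
 [1, 0, 0],
 [0, 1, 0]]
  V a = (-1, 2, 2)
Solving gives a = (2, 2, 1).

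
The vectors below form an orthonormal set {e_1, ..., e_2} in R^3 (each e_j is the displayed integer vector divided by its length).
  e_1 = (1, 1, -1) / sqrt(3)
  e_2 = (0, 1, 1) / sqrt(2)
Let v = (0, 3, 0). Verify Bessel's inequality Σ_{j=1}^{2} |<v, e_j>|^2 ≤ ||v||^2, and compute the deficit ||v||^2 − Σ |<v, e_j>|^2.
Σ |<v, e_j>|^2 = 15/2; ||v||^2 = 9; deficit = 3/2

Write each e_j = u_j / sqrt(<u_j, u_j>) where u_j is the displayed integer vector. Then <v, e_j> = <v, u_j> / sqrt(<u_j, u_j>), so |<v, e_j>|^2 = <v, u_j>^2 / <u_j, u_j>.
Coefficients: <v, e_1> = 3/sqrt(3), <v, e_2> = 3/sqrt(2).
Square and sum: Σ |<v, e_j>|^2 = 15/2.
Compute ||v||^2 = v·v = 9.
Deficit = 9 − 15/2 = 3/2 ≥ 0, confirming Bessel's inequality. (The deficit equals ||v − Σ <v,e_j> e_j||^2, the squared distance from v to span{e_j}.)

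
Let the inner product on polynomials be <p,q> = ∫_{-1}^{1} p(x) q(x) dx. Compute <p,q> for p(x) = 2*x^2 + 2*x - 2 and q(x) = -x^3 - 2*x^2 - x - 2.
<p,q> = 64/15

Expand the product: p(x)·q(x) = -2*x^5 - 6*x^4 - 4*x^3 - 2*x^2 - 2*x + 4.
∫_{-1}^{1} of each monomial x^k gives [2/(k+1) if k even, 0 if k odd]. Integrating term-by-term (or equivalently evaluating the antiderivative F(x) = -x^6/3 - 6*x^5/5 - x^4 - 2*x^3/3 - x^2 + 4*x at the endpoints):
  F(1) − F(−1) = -1/5 − (-67/15) = 64/15.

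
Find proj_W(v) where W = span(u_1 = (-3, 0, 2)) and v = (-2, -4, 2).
proj_W(v) = (-30/13, 0, 20/13)

Set up U = [u_1 | ... | u_1] ∈ R^(3×1). The projector onto W = col(U) is P = U (U^T U)^(-1) U^T.
Compute U^T U =
  [13],
and U^T v = (10).
Solve U^T U · c = U^T v for the coefficients: c = (10/13). The projection is proj_W(v) = U c.
Check: (v - proj_W(v)) · u_1 = 0  (should be 0).
Result: proj_W(v) = (-30/13, 0, 20/13).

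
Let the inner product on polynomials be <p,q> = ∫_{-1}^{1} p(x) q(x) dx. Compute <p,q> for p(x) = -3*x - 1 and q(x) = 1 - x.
<p,q> = 0

Expand the product: p(x)·q(x) = 3*x^2 - 2*x - 1.
∫_{-1}^{1} of each monomial x^k gives [2/(k+1) if k even, 0 if k odd]. Integrating term-by-term (or equivalently evaluating the antiderivative F(x) = x^3 - x^2 - x at the endpoints):
  F(1) − F(−1) = -1 − (-1) = 0.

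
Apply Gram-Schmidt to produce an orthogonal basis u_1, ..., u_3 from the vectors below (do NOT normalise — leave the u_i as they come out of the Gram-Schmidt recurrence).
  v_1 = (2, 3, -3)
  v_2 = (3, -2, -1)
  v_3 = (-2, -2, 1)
Orthogonal basis:
  u_1 = (2, 3, -3)
  u_2 = (30/11, -53/22, -13/22)
  u_3 = (-171/299, -133/299, -19/23)

Apply the Gram-Schmidt recurrence
  u_1 = v_1
  u_i = v_i − Σ_{j<i} ((v_i · u_j) / (u_j · u_j)) · u_j.

Step by step this gives:
  u_1 = (2, 3, -3)
  u_2 = (30/11, -53/22, -13/22)
  u_3 = (-171/299, -133/299, -19/23)

Orthogonality check:
  u_2 · u_1 = 0 (should be 0)
  u_3 · u_1 = 0 (should be 0)
  u_3 · u_2 = 0 (should be 0)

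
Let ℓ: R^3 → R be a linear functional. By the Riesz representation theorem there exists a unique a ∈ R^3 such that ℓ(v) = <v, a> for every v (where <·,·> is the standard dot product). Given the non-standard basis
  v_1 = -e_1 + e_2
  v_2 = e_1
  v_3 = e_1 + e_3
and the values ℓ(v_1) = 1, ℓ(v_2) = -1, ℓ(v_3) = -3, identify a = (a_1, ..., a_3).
a = (-1, 0, -2)

Write a = (a_1, ..., a_3) in the standard basis. For each basis vector v_i, ℓ(v_i) = <v_i, a> is a linear equation in the a_j's. Collect the n equations into a matrix system V a = ℓ, where row i of V is v_i (expressed in the standard basis). Since V is invertible (lower-triangular with 1s on the diagonal, up to permutation), solve by back-substitution:
  V =
[[-1, 1, 0],
 [1, 0, 0],
 [1, 0, 1]]
  V a = (1, -1, -3)
Solving gives a = (-1, 0, -2).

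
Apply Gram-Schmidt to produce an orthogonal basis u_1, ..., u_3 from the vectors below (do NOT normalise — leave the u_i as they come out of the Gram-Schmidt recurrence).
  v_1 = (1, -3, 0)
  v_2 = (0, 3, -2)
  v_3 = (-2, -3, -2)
Orthogonal basis:
  u_1 = (1, -3, 0)
  u_2 = (9/10, 3/10, -2)
  u_3 = (-144/49, -48/49, -72/49)

Apply the Gram-Schmidt recurrence
  u_1 = v_1
  u_i = v_i − Σ_{j<i} ((v_i · u_j) / (u_j · u_j)) · u_j.

Step by step this gives:
  u_1 = (1, -3, 0)
  u_2 = (9/10, 3/10, -2)
  u_3 = (-144/49, -48/49, -72/49)

Orthogonality check:
  u_2 · u_1 = 0 (should be 0)
  u_3 · u_1 = 0 (should be 0)
  u_3 · u_2 = 0 (should be 0)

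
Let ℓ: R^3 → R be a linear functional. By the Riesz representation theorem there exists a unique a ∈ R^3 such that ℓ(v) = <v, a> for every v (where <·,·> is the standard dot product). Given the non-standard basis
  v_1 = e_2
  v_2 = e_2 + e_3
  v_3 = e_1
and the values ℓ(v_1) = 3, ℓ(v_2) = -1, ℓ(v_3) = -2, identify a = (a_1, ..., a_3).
a = (-2, 3, -4)

Write a = (a_1, ..., a_3) in the standard basis. For each basis vector v_i, ℓ(v_i) = <v_i, a> is a linear equation in the a_j's. Collect the n equations into a matrix system V a = ℓ, where row i of V is v_i (expressed in the standard basis). Since V is invertible (lower-triangular with 1s on the diagonal, up to permutation), solve by back-substitution:
  V =
[[0, 1, 0],
 [0, 1, 1],
 [1, 0, 0]]
  V a = (3, -1, -2)
Solving gives a = (-2, 3, -4).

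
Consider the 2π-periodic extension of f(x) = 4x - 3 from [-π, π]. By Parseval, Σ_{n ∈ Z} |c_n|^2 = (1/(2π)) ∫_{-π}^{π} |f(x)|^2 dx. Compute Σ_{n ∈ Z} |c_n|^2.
Σ |c_n|^2 = 16π^2/3 + 9

Expand and integrate term by term over [-π, π]:
  ∫ (4x)^2 dx = 16·(2π^3/3); ∫ 2·4·(-3)·x dx = 0 (odd integrand); ∫ (-3)^2 dx = 9·2π.
So (1/(2π)) ∫_{-π}^{π} (4x - 3)^2 dx = 16π^2/3 + 9 = 16π^2/3 + 9.
Parseval ⇒ Σ |c_n|^2 = 16π^2/3 + 9.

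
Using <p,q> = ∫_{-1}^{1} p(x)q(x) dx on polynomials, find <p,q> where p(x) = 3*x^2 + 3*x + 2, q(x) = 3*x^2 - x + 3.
<p,q> = 118/5

Expand the product: p(x)·q(x) = 9*x^4 + 6*x^3 + 12*x^2 + 7*x + 6.
∫_{-1}^{1} of each monomial x^k gives [2/(k+1) if k even, 0 if k odd]. Integrating term-by-term (or equivalently evaluating the antiderivative F(x) = 9*x^5/5 + 3*x^4/2 + 4*x^3 + 7*x^2/2 + 6*x at the endpoints):
  F(1) − F(−1) = 84/5 − (-34/5) = 118/5.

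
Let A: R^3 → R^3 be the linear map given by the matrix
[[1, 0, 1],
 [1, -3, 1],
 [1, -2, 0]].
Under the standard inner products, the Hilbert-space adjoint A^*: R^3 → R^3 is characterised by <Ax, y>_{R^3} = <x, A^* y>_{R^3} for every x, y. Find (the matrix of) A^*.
A^* = A^T =
[[1, 1, 1],
 [0, -3, -2],
 [1, 1, 0]]

For real matrices with standard dot products, the defining identity <Ax, y> = <x, A^* y> gives (Ax)^T y = x^T (A^*) y, i.e. x^T A^T y = x^T (A^*) y. Since this holds for all x, y, we must have A^* = A^T. Therefore
A^* =
[[1, 1, 1],
 [0, -3, -2],
 [1, 1, 0]].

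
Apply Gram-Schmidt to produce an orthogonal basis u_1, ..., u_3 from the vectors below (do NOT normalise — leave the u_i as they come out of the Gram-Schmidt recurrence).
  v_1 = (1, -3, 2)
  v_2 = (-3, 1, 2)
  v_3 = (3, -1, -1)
Orthogonal basis:
  u_1 = (1, -3, 2)
  u_2 = (-20/7, 4/7, 16/7)
  u_3 = (1/3, 1/3, 1/3)

Apply the Gram-Schmidt recurrence
  u_1 = v_1
  u_i = v_i − Σ_{j<i} ((v_i · u_j) / (u_j · u_j)) · u_j.

Step by step this gives:
  u_1 = (1, -3, 2)
  u_2 = (-20/7, 4/7, 16/7)
  u_3 = (1/3, 1/3, 1/3)

Orthogonality check:
  u_2 · u_1 = 0 (should be 0)
  u_3 · u_1 = 0 (should be 0)
  u_3 · u_2 = 0 (should be 0)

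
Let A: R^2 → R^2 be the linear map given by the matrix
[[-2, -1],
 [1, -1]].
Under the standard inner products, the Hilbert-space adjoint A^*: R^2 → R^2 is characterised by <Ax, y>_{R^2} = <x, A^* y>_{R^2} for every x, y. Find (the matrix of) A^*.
A^* = A^T =
[[-2, 1],
 [-1, -1]]

For real matrices with standard dot products, the defining identity <Ax, y> = <x, A^* y> gives (Ax)^T y = x^T (A^*) y, i.e. x^T A^T y = x^T (A^*) y. Since this holds for all x, y, we must have A^* = A^T. Therefore
A^* =
[[-2, 1],
 [-1, -1]].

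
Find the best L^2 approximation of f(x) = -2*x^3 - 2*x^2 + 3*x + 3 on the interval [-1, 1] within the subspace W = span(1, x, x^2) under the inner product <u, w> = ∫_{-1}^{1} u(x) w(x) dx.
g(x) = -2*x^2 + 9*x/5 + 3

The best approximation g ∈ W is the orthogonal projection of f onto W. Writing g = a_0 + a_1 x + a_2 x^2, the coefficients solve the normal equations G · a = b where
  G_{ij} = <φ_i, φ_j> and b_i = <f, φ_i>, with φ_0 = 1, φ_1 = x, φ_2 = x^2.
G =
  [2, 0, 2/3]
  [0, 2/3, 0]
  [2/3, 0, 2/5],
b = (14/3, 6/5, 6/5).
Solving gives a_0 = 3, a_1 = 9/5, a_2 = -2, so
  g(x) = -2*x^2 + 9*x/5 + 3.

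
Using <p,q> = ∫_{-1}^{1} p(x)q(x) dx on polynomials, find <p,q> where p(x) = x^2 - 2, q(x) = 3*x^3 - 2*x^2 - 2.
<p,q> = 128/15

Expand the product: p(x)·q(x) = 3*x^5 - 2*x^4 - 6*x^3 + 2*x^2 + 4.
∫_{-1}^{1} of each monomial x^k gives [2/(k+1) if k even, 0 if k odd]. Integrating term-by-term (or equivalently evaluating the antiderivative F(x) = x^6/2 - 2*x^5/5 - 3*x^4/2 + 2*x^3/3 + 4*x at the endpoints):
  F(1) − F(−1) = 49/15 − (-79/15) = 128/15.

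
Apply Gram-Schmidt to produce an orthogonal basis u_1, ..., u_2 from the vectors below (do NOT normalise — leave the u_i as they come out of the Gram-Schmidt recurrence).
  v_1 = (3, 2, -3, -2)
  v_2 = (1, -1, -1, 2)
Orthogonal basis:
  u_1 = (3, 2, -3, -2)
  u_2 = (1, -1, -1, 2)

Apply the Gram-Schmidt recurrence
  u_1 = v_1
  u_i = v_i − Σ_{j<i} ((v_i · u_j) / (u_j · u_j)) · u_j.

Step by step this gives:
  u_1 = (3, 2, -3, -2)
  u_2 = (1, -1, -1, 2)

Orthogonality check:
  u_2 · u_1 = 0 (should be 0)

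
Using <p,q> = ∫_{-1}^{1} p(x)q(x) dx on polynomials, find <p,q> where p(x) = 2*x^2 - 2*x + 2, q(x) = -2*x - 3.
<p,q> = -40/3

Expand the product: p(x)·q(x) = -4*x^3 - 2*x^2 + 2*x - 6.
∫_{-1}^{1} of each monomial x^k gives [2/(k+1) if k even, 0 if k odd]. Integrating term-by-term (or equivalently evaluating the antiderivative F(x) = -x^4 - 2*x^3/3 + x^2 - 6*x at the endpoints):
  F(1) − F(−1) = -20/3 − (20/3) = -40/3.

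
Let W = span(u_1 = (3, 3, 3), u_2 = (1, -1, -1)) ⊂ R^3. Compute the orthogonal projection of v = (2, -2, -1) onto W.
proj_W(v) = (2, -3/2, -3/2)

Set up U = [u_1 | ... | u_2] ∈ R^(3×2). The projector onto W = col(U) is P = U (U^T U)^(-1) U^T.
Compute U^T U =
  [27, -3]
  [-3, 3],
and U^T v = (-3, 5).
Solve U^T U · c = U^T v for the coefficients: c = (1/12, 7/4). The projection is proj_W(v) = U c.
Check: (v - proj_W(v)) · u_1 = 0  (should be 0).
Check: (v - proj_W(v)) · u_2 = 0  (should be 0).
Result: proj_W(v) = (2, -3/2, -3/2).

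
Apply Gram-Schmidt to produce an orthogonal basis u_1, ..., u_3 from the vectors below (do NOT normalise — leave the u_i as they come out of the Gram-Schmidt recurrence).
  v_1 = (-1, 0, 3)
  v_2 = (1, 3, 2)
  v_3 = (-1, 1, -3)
Orthogonal basis:
  u_1 = (-1, 0, 3)
  u_2 = (3/2, 3, 1/2)
  u_3 = (-9/5, 1, -3/5)

Apply the Gram-Schmidt recurrence
  u_1 = v_1
  u_i = v_i − Σ_{j<i} ((v_i · u_j) / (u_j · u_j)) · u_j.

Step by step this gives:
  u_1 = (-1, 0, 3)
  u_2 = (3/2, 3, 1/2)
  u_3 = (-9/5, 1, -3/5)

Orthogonality check:
  u_2 · u_1 = 0 (should be 0)
  u_3 · u_1 = 0 (should be 0)
  u_3 · u_2 = 0 (should be 0)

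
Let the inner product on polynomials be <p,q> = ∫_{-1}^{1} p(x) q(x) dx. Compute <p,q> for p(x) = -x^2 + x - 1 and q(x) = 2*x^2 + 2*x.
<p,q> = -4/5

Expand the product: p(x)·q(x) = -2*x^4 - 2*x.
∫_{-1}^{1} of each monomial x^k gives [2/(k+1) if k even, 0 if k odd]. Integrating term-by-term (or equivalently evaluating the antiderivative F(x) = -2*x^5/5 - x^2 at the endpoints):
  F(1) − F(−1) = -7/5 − (-3/5) = -4/5.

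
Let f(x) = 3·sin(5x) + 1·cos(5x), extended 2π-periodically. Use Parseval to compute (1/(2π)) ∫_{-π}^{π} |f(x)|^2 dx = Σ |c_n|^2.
Σ |c_n|^2 = 5

Expand |f|^2 and use orthogonality of {sin(nx), cos(mx)} on [-π, π]:
  ∫_{-π}^{π} sin(nx)^2 dx = π, ∫ cos(mx)^2 dx = π, and cross terms integrate to 0.
So ∫_{-π}^{π} f(x)^2 dx = 3^2 · π + 1^2 · π = (9 + 1)π.
Divide by 2π: (9 + 1)/2 = 5.
By Parseval, this equals Σ |c_n|^2.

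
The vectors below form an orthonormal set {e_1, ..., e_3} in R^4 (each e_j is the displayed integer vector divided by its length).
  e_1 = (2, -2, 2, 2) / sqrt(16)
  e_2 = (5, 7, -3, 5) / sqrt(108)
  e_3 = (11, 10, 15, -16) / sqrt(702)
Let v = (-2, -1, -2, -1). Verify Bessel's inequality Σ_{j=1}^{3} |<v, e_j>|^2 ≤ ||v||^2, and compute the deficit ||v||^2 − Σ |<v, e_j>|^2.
Σ |<v, e_j>|^2 = 122/13; ||v||^2 = 10; deficit = 8/13

Write each e_j = u_j / sqrt(<u_j, u_j>) where u_j is the displayed integer vector. Then <v, e_j> = <v, u_j> / sqrt(<u_j, u_j>), so |<v, e_j>|^2 = <v, u_j>^2 / <u_j, u_j>.
Coefficients: <v, e_1> = -8/sqrt(16), <v, e_2> = -16/sqrt(108), <v, e_3> = -46/sqrt(702).
Square and sum: Σ |<v, e_j>|^2 = 122/13.
Compute ||v||^2 = v·v = 10.
Deficit = 10 − 122/13 = 8/13 ≥ 0, confirming Bessel's inequality. (The deficit equals ||v − Σ <v,e_j> e_j||^2, the squared distance from v to span{e_j}.)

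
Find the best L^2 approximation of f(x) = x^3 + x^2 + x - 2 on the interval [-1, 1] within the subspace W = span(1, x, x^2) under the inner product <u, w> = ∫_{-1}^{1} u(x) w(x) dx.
g(x) = x^2 + 8*x/5 - 2

The best approximation g ∈ W is the orthogonal projection of f onto W. Writing g = a_0 + a_1 x + a_2 x^2, the coefficients solve the normal equations G · a = b where
  G_{ij} = <φ_i, φ_j> and b_i = <f, φ_i>, with φ_0 = 1, φ_1 = x, φ_2 = x^2.
G =
  [2, 0, 2/3]
  [0, 2/3, 0]
  [2/3, 0, 2/5],
b = (-10/3, 16/15, -14/15).
Solving gives a_0 = -2, a_1 = 8/5, a_2 = 1, so
  g(x) = x^2 + 8*x/5 - 2.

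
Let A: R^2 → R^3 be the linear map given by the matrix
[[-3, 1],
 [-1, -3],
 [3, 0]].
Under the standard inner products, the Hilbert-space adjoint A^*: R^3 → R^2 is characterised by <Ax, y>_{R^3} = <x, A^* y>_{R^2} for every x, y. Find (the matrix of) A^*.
A^* = A^T =
[[-3, -1, 3],
 [1, -3, 0]]

For real matrices with standard dot products, the defining identity <Ax, y> = <x, A^* y> gives (Ax)^T y = x^T (A^*) y, i.e. x^T A^T y = x^T (A^*) y. Since this holds for all x, y, we must have A^* = A^T. Therefore
A^* =
[[-3, -1, 3],
 [1, -3, 0]].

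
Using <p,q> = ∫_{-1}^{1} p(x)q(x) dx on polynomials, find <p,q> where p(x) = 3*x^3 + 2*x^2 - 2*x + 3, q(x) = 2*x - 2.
<p,q> = -224/15

Expand the product: p(x)·q(x) = 6*x^4 - 2*x^3 - 8*x^2 + 10*x - 6.
∫_{-1}^{1} of each monomial x^k gives [2/(k+1) if k even, 0 if k odd]. Integrating term-by-term (or equivalently evaluating the antiderivative F(x) = 6*x^5/5 - x^4/2 - 8*x^3/3 + 5*x^2 - 6*x at the endpoints):
  F(1) − F(−1) = -89/30 − (359/30) = -224/15.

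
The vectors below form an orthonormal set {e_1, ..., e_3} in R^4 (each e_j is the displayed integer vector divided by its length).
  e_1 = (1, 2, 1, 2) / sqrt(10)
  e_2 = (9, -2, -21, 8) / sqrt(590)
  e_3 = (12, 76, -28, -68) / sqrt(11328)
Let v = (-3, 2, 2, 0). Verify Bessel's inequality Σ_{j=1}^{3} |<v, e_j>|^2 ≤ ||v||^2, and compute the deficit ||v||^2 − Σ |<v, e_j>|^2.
Σ |<v, e_j>|^2 = 41/4; ||v||^2 = 17; deficit = 27/4

Write each e_j = u_j / sqrt(<u_j, u_j>) where u_j is the displayed integer vector. Then <v, e_j> = <v, u_j> / sqrt(<u_j, u_j>), so |<v, e_j>|^2 = <v, u_j>^2 / <u_j, u_j>.
Coefficients: <v, e_1> = 3/sqrt(10), <v, e_2> = -73/sqrt(590), <v, e_3> = 60/sqrt(11328).
Square and sum: Σ |<v, e_j>|^2 = 41/4.
Compute ||v||^2 = v·v = 17.
Deficit = 17 − 41/4 = 27/4 ≥ 0, confirming Bessel's inequality. (The deficit equals ||v − Σ <v,e_j> e_j||^2, the squared distance from v to span{e_j}.)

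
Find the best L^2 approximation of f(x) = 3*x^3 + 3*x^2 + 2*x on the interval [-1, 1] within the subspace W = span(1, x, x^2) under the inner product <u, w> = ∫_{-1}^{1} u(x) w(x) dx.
g(x) = 3*x^2 + 19*x/5

The best approximation g ∈ W is the orthogonal projection of f onto W. Writing g = a_0 + a_1 x + a_2 x^2, the coefficients solve the normal equations G · a = b where
  G_{ij} = <φ_i, φ_j> and b_i = <f, φ_i>, with φ_0 = 1, φ_1 = x, φ_2 = x^2.
G =
  [2, 0, 2/3]
  [0, 2/3, 0]
  [2/3, 0, 2/5],
b = (2, 38/15, 6/5).
Solving gives a_0 = 0, a_1 = 19/5, a_2 = 3, so
  g(x) = 3*x^2 + 19*x/5.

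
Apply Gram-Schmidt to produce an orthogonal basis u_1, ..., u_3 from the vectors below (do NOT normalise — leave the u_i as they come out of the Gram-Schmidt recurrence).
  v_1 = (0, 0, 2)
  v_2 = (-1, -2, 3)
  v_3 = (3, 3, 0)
Orthogonal basis:
  u_1 = (0, 0, 2)
  u_2 = (-1, -2, 0)
  u_3 = (6/5, -3/5, 0)

Apply the Gram-Schmidt recurrence
  u_1 = v_1
  u_i = v_i − Σ_{j<i} ((v_i · u_j) / (u_j · u_j)) · u_j.

Step by step this gives:
  u_1 = (0, 0, 2)
  u_2 = (-1, -2, 0)
  u_3 = (6/5, -3/5, 0)

Orthogonality check:
  u_2 · u_1 = 0 (should be 0)
  u_3 · u_1 = 0 (should be 0)
  u_3 · u_2 = 0 (should be 0)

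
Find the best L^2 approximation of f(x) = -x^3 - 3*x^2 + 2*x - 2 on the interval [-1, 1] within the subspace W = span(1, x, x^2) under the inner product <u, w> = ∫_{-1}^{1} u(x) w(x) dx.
g(x) = -3*x^2 + 7*x/5 - 2

The best approximation g ∈ W is the orthogonal projection of f onto W. Writing g = a_0 + a_1 x + a_2 x^2, the coefficients solve the normal equations G · a = b where
  G_{ij} = <φ_i, φ_j> and b_i = <f, φ_i>, with φ_0 = 1, φ_1 = x, φ_2 = x^2.
G =
  [2, 0, 2/3]
  [0, 2/3, 0]
  [2/3, 0, 2/5],
b = (-6, 14/15, -38/15).
Solving gives a_0 = -2, a_1 = 7/5, a_2 = -3, so
  g(x) = -3*x^2 + 7*x/5 - 2.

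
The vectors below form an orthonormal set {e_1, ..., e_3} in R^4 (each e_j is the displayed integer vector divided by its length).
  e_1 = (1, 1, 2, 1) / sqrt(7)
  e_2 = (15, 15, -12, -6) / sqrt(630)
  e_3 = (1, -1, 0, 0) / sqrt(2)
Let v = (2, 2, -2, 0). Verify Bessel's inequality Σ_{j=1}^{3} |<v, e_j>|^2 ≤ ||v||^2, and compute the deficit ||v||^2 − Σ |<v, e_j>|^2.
Σ |<v, e_j>|^2 = 56/5; ||v||^2 = 12; deficit = 4/5

Write each e_j = u_j / sqrt(<u_j, u_j>) where u_j is the displayed integer vector. Then <v, e_j> = <v, u_j> / sqrt(<u_j, u_j>), so |<v, e_j>|^2 = <v, u_j>^2 / <u_j, u_j>.
Coefficients: <v, e_1> = 0/sqrt(7), <v, e_2> = 84/sqrt(630), <v, e_3> = 0/sqrt(2).
Square and sum: Σ |<v, e_j>|^2 = 56/5.
Compute ||v||^2 = v·v = 12.
Deficit = 12 − 56/5 = 4/5 ≥ 0, confirming Bessel's inequality. (The deficit equals ||v − Σ <v,e_j> e_j||^2, the squared distance from v to span{e_j}.)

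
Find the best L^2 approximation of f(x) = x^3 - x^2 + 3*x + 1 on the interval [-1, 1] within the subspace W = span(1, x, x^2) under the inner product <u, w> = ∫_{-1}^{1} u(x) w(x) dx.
g(x) = -x^2 + 18*x/5 + 1

The best approximation g ∈ W is the orthogonal projection of f onto W. Writing g = a_0 + a_1 x + a_2 x^2, the coefficients solve the normal equations G · a = b where
  G_{ij} = <φ_i, φ_j> and b_i = <f, φ_i>, with φ_0 = 1, φ_1 = x, φ_2 = x^2.
G =
  [2, 0, 2/3]
  [0, 2/3, 0]
  [2/3, 0, 2/5],
b = (4/3, 12/5, 4/15).
Solving gives a_0 = 1, a_1 = 18/5, a_2 = -1, so
  g(x) = -x^2 + 18*x/5 + 1.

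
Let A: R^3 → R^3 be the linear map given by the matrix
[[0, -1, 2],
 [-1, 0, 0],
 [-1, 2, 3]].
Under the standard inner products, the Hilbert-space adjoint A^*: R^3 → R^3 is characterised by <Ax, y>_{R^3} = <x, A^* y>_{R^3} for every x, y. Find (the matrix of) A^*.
A^* = A^T =
[[0, -1, -1],
 [-1, 0, 2],
 [2, 0, 3]]

For real matrices with standard dot products, the defining identity <Ax, y> = <x, A^* y> gives (Ax)^T y = x^T (A^*) y, i.e. x^T A^T y = x^T (A^*) y. Since this holds for all x, y, we must have A^* = A^T. Therefore
A^* =
[[0, -1, -1],
 [-1, 0, 2],
 [2, 0, 3]].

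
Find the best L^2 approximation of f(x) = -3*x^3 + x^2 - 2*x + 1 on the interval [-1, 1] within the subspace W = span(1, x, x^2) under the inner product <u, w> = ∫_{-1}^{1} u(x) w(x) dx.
g(x) = x^2 - 19*x/5 + 1

The best approximation g ∈ W is the orthogonal projection of f onto W. Writing g = a_0 + a_1 x + a_2 x^2, the coefficients solve the normal equations G · a = b where
  G_{ij} = <φ_i, φ_j> and b_i = <f, φ_i>, with φ_0 = 1, φ_1 = x, φ_2 = x^2.
G =
  [2, 0, 2/3]
  [0, 2/3, 0]
  [2/3, 0, 2/5],
b = (8/3, -38/15, 16/15).
Solving gives a_0 = 1, a_1 = -19/5, a_2 = 1, so
  g(x) = x^2 - 19*x/5 + 1.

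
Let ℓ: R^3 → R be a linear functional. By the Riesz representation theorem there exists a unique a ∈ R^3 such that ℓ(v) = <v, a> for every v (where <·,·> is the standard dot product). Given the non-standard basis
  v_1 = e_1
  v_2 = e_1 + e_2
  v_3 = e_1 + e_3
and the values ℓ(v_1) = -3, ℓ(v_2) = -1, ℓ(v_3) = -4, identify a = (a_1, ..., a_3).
a = (-3, 2, -1)

Write a = (a_1, ..., a_3) in the standard basis. For each basis vector v_i, ℓ(v_i) = <v_i, a> is a linear equation in the a_j's. Collect the n equations into a matrix system V a = ℓ, where row i of V is v_i (expressed in the standard basis). Since V is invertible (lower-triangular with 1s on the diagonal, up to permutation), solve by back-substitution:
  V =
[[1, 0, 0],
 [1, 1, 0],
 [1, 0, 1]]
  V a = (-3, -1, -4)
Solving gives a = (-3, 2, -1).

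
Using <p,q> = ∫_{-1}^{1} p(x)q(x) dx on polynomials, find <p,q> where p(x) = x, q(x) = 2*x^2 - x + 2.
<p,q> = -2/3

Expand the product: p(x)·q(x) = 2*x^3 - x^2 + 2*x.
∫_{-1}^{1} of each monomial x^k gives [2/(k+1) if k even, 0 if k odd]. Integrating term-by-term (or equivalently evaluating the antiderivative F(x) = x^4/2 - x^3/3 + x^2 at the endpoints):
  F(1) − F(−1) = 7/6 − (11/6) = -2/3.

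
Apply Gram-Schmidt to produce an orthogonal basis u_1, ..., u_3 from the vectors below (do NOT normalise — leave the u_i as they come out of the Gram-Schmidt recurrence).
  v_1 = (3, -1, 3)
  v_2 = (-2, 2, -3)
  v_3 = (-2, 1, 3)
Orthogonal basis:
  u_1 = (3, -1, 3)
  u_2 = (13/19, 21/19, -6/19)
  u_3 = (-63/34, 63/34, 42/17)

Apply the Gram-Schmidt recurrence
  u_1 = v_1
  u_i = v_i − Σ_{j<i} ((v_i · u_j) / (u_j · u_j)) · u_j.

Step by step this gives:
  u_1 = (3, -1, 3)
  u_2 = (13/19, 21/19, -6/19)
  u_3 = (-63/34, 63/34, 42/17)

Orthogonality check:
  u_2 · u_1 = 0 (should be 0)
  u_3 · u_1 = 0 (should be 0)
  u_3 · u_2 = 0 (should be 0)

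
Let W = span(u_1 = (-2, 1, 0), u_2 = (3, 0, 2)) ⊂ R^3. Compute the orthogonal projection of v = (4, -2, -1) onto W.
proj_W(v) = (110/29, -70/29, -20/29)

Set up U = [u_1 | ... | u_2] ∈ R^(3×2). The projector onto W = col(U) is P = U (U^T U)^(-1) U^T.
Compute U^T U =
  [5, -6]
  [-6, 13],
and U^T v = (-10, 10).
Solve U^T U · c = U^T v for the coefficients: c = (-70/29, -10/29). The projection is proj_W(v) = U c.
Check: (v - proj_W(v)) · u_1 = 0  (should be 0).
Check: (v - proj_W(v)) · u_2 = 0  (should be 0).
Result: proj_W(v) = (110/29, -70/29, -20/29).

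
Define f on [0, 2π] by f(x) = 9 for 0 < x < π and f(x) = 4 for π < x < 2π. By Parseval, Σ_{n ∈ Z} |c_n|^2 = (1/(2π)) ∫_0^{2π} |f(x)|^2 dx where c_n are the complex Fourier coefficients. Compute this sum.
Σ |c_n|^2 = 97/2

Parseval equates the L^2 energy of f (normalised by 1/(2π)) with the ℓ^2 sum of its Fourier coefficients: (1/(2π)) ∫_0^{2π} |f|^2 = Σ |c_n|^2.
Compute the left side: (1/(2π)) [∫_0^π 9^2 dx + ∫_π^{2π} 4^2 dx] = (1/(2π)) · (81π + 16π) = (81 + 16)/2 = 97/2.
So Σ_{n ∈ Z} |c_n|^2 = 97/2.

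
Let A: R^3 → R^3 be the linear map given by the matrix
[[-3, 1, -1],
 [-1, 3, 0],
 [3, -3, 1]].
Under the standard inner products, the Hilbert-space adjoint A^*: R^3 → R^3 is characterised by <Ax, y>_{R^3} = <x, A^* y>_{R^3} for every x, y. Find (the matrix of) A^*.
A^* = A^T =
[[-3, -1, 3],
 [1, 3, -3],
 [-1, 0, 1]]

For real matrices with standard dot products, the defining identity <Ax, y> = <x, A^* y> gives (Ax)^T y = x^T (A^*) y, i.e. x^T A^T y = x^T (A^*) y. Since this holds for all x, y, we must have A^* = A^T. Therefore
A^* =
[[-3, -1, 3],
 [1, 3, -3],
 [-1, 0, 1]].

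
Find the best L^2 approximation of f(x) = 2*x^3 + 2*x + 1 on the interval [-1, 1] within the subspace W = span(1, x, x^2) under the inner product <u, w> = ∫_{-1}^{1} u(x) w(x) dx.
g(x) = 16*x/5 + 1

The best approximation g ∈ W is the orthogonal projection of f onto W. Writing g = a_0 + a_1 x + a_2 x^2, the coefficients solve the normal equations G · a = b where
  G_{ij} = <φ_i, φ_j> and b_i = <f, φ_i>, with φ_0 = 1, φ_1 = x, φ_2 = x^2.
G =
  [2, 0, 2/3]
  [0, 2/3, 0]
  [2/3, 0, 2/5],
b = (2, 32/15, 2/3).
Solving gives a_0 = 1, a_1 = 16/5, a_2 = 0, so
  g(x) = 16*x/5 + 1.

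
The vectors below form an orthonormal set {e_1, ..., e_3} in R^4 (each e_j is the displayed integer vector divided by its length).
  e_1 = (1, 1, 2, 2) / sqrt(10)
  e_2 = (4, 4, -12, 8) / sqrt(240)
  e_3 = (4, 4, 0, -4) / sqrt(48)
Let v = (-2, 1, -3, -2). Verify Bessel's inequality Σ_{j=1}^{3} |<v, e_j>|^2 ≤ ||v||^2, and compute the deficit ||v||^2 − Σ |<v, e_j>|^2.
Σ |<v, e_j>|^2 = 27/2; ||v||^2 = 18; deficit = 9/2

Write each e_j = u_j / sqrt(<u_j, u_j>) where u_j is the displayed integer vector. Then <v, e_j> = <v, u_j> / sqrt(<u_j, u_j>), so |<v, e_j>|^2 = <v, u_j>^2 / <u_j, u_j>.
Coefficients: <v, e_1> = -11/sqrt(10), <v, e_2> = 16/sqrt(240), <v, e_3> = 4/sqrt(48).
Square and sum: Σ |<v, e_j>|^2 = 27/2.
Compute ||v||^2 = v·v = 18.
Deficit = 18 − 27/2 = 9/2 ≥ 0, confirming Bessel's inequality. (The deficit equals ||v − Σ <v,e_j> e_j||^2, the squared distance from v to span{e_j}.)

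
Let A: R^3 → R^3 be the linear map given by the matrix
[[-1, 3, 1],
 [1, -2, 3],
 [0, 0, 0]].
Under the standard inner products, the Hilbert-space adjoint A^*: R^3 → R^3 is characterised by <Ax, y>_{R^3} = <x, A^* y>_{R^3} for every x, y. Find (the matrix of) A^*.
A^* = A^T =
[[-1, 1, 0],
 [3, -2, 0],
 [1, 3, 0]]

For real matrices with standard dot products, the defining identity <Ax, y> = <x, A^* y> gives (Ax)^T y = x^T (A^*) y, i.e. x^T A^T y = x^T (A^*) y. Since this holds for all x, y, we must have A^* = A^T. Therefore
A^* =
[[-1, 1, 0],
 [3, -2, 0],
 [1, 3, 0]].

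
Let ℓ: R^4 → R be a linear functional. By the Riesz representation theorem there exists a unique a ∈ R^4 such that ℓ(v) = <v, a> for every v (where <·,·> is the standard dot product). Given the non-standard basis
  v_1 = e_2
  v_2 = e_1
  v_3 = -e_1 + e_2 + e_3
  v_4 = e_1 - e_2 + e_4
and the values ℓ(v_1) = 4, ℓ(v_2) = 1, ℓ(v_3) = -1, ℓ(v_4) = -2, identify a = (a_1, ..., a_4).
a = (1, 4, -4, 1)

Write a = (a_1, ..., a_4) in the standard basis. For each basis vector v_i, ℓ(v_i) = <v_i, a> is a linear equation in the a_j's. Collect the n equations into a matrix system V a = ℓ, where row i of V is v_i (expressed in the standard basis). Since V is invertible (lower-triangular with 1s on the diagonal, up to permutation), solve by back-substitution:
  V =
[[0, 1, 0, 0],
 [1, 0, 0, 0],
 [-1, 1, 1, 0],
 [1, -1, 0, 1]]
  V a = (4, 1, -1, -2)
Solving gives a = (1, 4, -4, 1).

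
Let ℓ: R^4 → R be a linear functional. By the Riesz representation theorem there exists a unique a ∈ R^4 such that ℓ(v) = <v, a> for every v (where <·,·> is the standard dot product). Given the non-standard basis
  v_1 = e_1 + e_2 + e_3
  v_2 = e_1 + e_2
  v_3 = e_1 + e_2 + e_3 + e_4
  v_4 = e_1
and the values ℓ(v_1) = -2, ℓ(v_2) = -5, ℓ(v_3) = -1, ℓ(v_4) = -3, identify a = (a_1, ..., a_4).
a = (-3, -2, 3, 1)

Write a = (a_1, ..., a_4) in the standard basis. For each basis vector v_i, ℓ(v_i) = <v_i, a> is a linear equation in the a_j's. Collect the n equations into a matrix system V a = ℓ, where row i of V is v_i (expressed in the standard basis). Since V is invertible (lower-triangular with 1s on the diagonal, up to permutation), solve by back-substitution:
  V =
[[1, 1, 1, 0],
 [1, 1, 0, 0],
 [1, 1, 1, 1],
 [1, 0, 0, 0]]
  V a = (-2, -5, -1, -3)
Solving gives a = (-3, -2, 3, 1).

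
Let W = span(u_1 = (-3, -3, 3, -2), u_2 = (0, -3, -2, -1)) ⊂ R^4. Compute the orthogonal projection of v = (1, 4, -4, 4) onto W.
proj_W(v) = (1350/409, 1569/409, -1204/409, 973/409)

Set up U = [u_1 | ... | u_2] ∈ R^(4×2). The projector onto W = col(U) is P = U (U^T U)^(-1) U^T.
Compute U^T U =
  [31, 5]
  [5, 14],
and U^T v = (-35, -8).
Solve U^T U · c = U^T v for the coefficients: c = (-450/409, -73/409). The projection is proj_W(v) = U c.
Check: (v - proj_W(v)) · u_1 = 0  (should be 0).
Check: (v - proj_W(v)) · u_2 = 0  (should be 0).
Result: proj_W(v) = (1350/409, 1569/409, -1204/409, 973/409).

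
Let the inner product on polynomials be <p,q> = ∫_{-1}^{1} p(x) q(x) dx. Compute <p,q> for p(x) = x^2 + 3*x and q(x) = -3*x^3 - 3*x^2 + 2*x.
<p,q> = -4/5

Expand the product: p(x)·q(x) = -3*x^5 - 12*x^4 - 7*x^3 + 6*x^2.
∫_{-1}^{1} of each monomial x^k gives [2/(k+1) if k even, 0 if k odd]. Integrating term-by-term (or equivalently evaluating the antiderivative F(x) = -x^6/2 - 12*x^5/5 - 7*x^4/4 + 2*x^3 at the endpoints):
  F(1) − F(−1) = -53/20 − (-37/20) = -4/5.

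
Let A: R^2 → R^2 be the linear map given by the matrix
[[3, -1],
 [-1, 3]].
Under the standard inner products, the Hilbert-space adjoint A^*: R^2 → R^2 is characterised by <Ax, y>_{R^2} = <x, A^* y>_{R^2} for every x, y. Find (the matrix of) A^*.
A^* = A^T =
[[3, -1],
 [-1, 3]]

For real matrices with standard dot products, the defining identity <Ax, y> = <x, A^* y> gives (Ax)^T y = x^T (A^*) y, i.e. x^T A^T y = x^T (A^*) y. Since this holds for all x, y, we must have A^* = A^T. Therefore
A^* =
[[3, -1],
 [-1, 3]].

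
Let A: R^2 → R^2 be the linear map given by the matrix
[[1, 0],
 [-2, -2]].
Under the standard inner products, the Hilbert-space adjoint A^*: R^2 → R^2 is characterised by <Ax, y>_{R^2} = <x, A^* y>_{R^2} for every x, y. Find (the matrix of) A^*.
A^* = A^T =
[[1, -2],
 [0, -2]]

For real matrices with standard dot products, the defining identity <Ax, y> = <x, A^* y> gives (Ax)^T y = x^T (A^*) y, i.e. x^T A^T y = x^T (A^*) y. Since this holds for all x, y, we must have A^* = A^T. Therefore
A^* =
[[1, -2],
 [0, -2]].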